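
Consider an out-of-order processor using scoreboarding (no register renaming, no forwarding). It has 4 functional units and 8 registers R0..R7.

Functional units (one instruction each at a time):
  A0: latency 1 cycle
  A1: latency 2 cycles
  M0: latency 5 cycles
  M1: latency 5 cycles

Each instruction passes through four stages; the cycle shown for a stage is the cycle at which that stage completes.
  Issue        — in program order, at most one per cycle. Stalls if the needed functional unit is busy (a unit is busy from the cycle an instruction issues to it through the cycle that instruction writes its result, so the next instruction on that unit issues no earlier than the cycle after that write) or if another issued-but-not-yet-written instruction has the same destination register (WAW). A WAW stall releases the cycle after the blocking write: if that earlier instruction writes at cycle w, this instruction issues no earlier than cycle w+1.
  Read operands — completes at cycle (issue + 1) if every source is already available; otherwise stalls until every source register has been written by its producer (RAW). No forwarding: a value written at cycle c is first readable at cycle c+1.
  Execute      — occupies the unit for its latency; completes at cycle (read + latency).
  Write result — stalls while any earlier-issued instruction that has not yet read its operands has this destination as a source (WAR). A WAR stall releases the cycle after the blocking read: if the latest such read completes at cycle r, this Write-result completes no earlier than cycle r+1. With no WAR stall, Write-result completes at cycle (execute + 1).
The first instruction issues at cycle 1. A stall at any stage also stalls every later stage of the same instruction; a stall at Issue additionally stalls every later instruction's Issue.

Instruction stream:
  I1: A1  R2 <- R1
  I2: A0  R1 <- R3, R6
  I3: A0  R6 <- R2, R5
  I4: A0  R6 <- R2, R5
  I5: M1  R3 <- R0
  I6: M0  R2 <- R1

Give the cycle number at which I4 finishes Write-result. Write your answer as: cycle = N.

cycle = 13

cycle 1: I1 issues→A1
cycle 2: I1 reads, I2 issues→A0
cycle 3: I2 reads
cycle 4: I1 exec-done, I2 exec-done
cycle 5: I1 writes R2, I2 writes R1
cycle 6: I3 issues→A0
cycle 7: I3 reads
cycle 8: I3 exec-done
cycle 9: I3 writes R6
cycle 10: I4 issues→A0
cycle 11: I4 reads, I5 issues→M1
cycle 12: I4 exec-done, I5 reads, I6 issues→M0
cycle 13: I4 writes R6, I6 reads
cycle 17: I5 exec-done
cycle 18: I5 writes R3, I6 exec-done
cycle 19: I6 writes R2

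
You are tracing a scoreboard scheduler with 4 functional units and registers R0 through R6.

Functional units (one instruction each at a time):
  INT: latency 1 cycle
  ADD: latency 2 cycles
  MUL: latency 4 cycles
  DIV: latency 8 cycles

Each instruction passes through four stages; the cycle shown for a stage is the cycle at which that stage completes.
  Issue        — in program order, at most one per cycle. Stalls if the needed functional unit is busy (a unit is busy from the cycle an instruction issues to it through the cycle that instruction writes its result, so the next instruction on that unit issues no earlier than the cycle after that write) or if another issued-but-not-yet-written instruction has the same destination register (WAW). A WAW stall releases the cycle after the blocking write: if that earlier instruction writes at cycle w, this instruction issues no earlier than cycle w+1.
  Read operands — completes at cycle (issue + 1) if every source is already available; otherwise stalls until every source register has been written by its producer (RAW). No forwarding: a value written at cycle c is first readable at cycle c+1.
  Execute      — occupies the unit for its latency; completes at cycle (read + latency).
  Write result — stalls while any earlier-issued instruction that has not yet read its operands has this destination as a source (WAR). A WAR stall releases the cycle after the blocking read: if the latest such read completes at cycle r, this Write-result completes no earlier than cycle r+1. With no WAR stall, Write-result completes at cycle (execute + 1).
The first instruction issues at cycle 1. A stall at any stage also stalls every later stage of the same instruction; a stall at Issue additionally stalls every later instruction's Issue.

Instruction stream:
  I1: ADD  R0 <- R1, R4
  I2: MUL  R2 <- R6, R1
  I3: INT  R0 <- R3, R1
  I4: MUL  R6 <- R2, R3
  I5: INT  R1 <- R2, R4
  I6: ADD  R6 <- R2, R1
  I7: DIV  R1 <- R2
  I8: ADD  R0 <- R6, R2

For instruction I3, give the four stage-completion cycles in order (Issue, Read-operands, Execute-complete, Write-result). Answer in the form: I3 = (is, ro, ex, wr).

I3 = (6, 7, 8, 9)

cycle 1: issue I1 (ADD)
cycle 2: I1 read-ops · issue I2 (MUL)
cycle 3: I2 read-ops
cycle 4: I1 finished on ADD
cycle 5: I1→R0
cycle 6: issue I3 (INT)
cycle 7: I2 finished on MUL · I3 read-ops
cycle 8: I2→R2 · I3 finished on INT
cycle 9: I3→R0 · issue I4 (MUL)
cycle 10: I4 read-ops · issue I5 (INT)
cycle 11: I5 read-ops
cycle 12: I5 finished on INT
cycle 13: I5→R1
cycle 14: I4 finished on MUL
cycle 15: I4→R6
cycle 16: issue I6 (ADD)
cycle 17: I6 read-ops · issue I7 (DIV)
cycle 18: I7 read-ops
cycle 19: I6 finished on ADD
cycle 20: I6→R6
cycle 21: issue I8 (ADD)
cycle 22: I8 read-ops
cycle 24: I8 finished on ADD
cycle 25: I8→R0
cycle 26: I7 finished on DIV
cycle 27: I7→R1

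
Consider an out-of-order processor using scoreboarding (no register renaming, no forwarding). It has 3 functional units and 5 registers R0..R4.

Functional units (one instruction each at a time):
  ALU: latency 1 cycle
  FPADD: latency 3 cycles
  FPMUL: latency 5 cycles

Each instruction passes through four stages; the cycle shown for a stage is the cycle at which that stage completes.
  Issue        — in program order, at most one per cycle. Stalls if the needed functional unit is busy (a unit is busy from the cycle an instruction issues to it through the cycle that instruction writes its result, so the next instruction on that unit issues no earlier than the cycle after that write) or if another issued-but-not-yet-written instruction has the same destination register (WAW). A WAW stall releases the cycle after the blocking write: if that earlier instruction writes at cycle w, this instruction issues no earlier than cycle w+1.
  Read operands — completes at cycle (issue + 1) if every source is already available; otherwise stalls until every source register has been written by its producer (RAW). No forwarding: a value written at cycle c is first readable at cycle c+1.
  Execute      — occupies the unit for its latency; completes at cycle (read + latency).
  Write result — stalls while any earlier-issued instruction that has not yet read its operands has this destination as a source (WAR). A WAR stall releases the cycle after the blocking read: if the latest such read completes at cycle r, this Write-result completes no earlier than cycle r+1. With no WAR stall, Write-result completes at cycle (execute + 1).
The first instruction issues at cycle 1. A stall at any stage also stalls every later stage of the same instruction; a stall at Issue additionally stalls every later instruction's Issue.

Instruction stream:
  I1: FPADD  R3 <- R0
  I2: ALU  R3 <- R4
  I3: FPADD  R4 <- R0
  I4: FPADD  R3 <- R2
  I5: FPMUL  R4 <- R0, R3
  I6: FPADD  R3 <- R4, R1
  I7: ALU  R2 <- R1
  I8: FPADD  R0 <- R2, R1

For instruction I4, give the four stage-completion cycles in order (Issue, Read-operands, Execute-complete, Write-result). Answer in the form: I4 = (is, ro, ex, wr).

I4 = (14, 15, 18, 19)

[1] I1 dispatched to FPADD
[2] I1 operands ready
[5] I1 complete
[6] R3←I1
[7] I2 dispatched to ALU
[8] I2 operands ready; I3 dispatched to FPADD
[9] I2 complete; I3 operands ready
[10] R3←I2
[12] I3 complete
[13] R4←I3
[14] I4 dispatched to FPADD
[15] I4 operands ready; I5 dispatched to FPMUL
[18] I4 complete
[19] R3←I4
[20] I5 operands ready; I6 dispatched to FPADD
[21] I7 dispatched to ALU
[22] I7 operands ready
[23] I7 complete
[24] R2←I7
[25] I5 complete
[26] R4←I5
[27] I6 operands ready
[30] I6 complete
[31] R3←I6
[32] I8 dispatched to FPADD
[33] I8 operands ready
[36] I8 complete
[37] R0←I8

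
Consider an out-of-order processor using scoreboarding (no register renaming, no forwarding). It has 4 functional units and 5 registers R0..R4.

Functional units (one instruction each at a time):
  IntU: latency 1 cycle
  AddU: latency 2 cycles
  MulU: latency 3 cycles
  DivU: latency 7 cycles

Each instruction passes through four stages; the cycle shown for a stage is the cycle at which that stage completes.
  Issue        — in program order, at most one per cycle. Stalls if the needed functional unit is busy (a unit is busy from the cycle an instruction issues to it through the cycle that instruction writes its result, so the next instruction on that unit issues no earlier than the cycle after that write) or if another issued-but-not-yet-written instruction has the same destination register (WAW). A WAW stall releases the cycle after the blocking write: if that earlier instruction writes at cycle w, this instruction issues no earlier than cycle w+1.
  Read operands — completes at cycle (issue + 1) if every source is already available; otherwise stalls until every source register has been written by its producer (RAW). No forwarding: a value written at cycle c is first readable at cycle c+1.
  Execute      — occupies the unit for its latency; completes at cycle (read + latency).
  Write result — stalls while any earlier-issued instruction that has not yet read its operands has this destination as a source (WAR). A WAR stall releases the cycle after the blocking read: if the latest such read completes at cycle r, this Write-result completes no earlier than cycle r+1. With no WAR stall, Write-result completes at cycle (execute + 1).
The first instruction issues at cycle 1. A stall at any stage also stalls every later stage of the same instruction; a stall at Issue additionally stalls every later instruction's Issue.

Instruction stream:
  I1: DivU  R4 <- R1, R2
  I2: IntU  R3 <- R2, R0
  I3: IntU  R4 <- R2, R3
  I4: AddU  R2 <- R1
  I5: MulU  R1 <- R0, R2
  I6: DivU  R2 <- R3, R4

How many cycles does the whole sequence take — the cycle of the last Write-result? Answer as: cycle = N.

cycle = 26

cycle 1: I1→DivU
cycle 2: I1 RO, I2→IntU
cycle 3: I2 RO
cycle 4: I2 EX
cycle 5: I2 WR R3
cycle 9: I1 EX
cycle 10: I1 WR R4
cycle 11: I3→IntU
cycle 12: I3 RO, I4→AddU
cycle 13: I3 EX, I4 RO, I5→MulU
cycle 14: I3 WR R4
cycle 15: I4 EX
cycle 16: I4 WR R2
cycle 17: I5 RO, I6→DivU
cycle 18: I6 RO
cycle 20: I5 EX
cycle 21: I5 WR R1
cycle 25: I6 EX
cycle 26: I6 WR R2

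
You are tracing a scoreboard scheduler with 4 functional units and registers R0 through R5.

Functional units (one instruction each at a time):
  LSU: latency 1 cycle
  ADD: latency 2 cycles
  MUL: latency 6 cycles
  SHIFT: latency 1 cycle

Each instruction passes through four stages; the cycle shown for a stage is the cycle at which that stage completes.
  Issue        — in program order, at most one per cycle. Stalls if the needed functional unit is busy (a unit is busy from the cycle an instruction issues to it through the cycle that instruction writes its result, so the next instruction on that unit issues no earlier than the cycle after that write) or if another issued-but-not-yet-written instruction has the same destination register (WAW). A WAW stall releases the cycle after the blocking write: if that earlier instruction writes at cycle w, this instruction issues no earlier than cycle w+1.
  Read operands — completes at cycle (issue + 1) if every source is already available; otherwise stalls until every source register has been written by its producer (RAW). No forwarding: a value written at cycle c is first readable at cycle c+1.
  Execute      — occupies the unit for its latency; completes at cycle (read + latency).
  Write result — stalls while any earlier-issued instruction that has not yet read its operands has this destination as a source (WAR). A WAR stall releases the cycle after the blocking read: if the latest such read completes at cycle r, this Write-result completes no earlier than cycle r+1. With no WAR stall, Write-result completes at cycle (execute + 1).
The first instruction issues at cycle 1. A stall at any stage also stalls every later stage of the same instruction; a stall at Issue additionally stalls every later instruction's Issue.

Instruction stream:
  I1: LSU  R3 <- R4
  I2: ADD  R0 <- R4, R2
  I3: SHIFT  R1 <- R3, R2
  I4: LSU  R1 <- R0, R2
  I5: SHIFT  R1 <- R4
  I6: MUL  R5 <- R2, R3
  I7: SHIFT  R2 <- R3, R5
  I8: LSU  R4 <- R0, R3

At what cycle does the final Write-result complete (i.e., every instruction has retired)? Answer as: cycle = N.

[I1] 1/2/3/4
[I2] 2/3/5/6
[I3] 3/5/6/7  (RAW R3: wait I1 write@4)
[I4] 8/9/10/11  (WAW R1: wait I3 write@7)
[I5] 12/13/14/15  (WAW R1: wait I4 write@11)
[I6] 13/14/20/21
[I7] 16/22/23/24  (struct: SHIFT busy until I5 writes@15; RAW R5: wait I6 write@21)
[I8] 17/18/19/20

cycle = 24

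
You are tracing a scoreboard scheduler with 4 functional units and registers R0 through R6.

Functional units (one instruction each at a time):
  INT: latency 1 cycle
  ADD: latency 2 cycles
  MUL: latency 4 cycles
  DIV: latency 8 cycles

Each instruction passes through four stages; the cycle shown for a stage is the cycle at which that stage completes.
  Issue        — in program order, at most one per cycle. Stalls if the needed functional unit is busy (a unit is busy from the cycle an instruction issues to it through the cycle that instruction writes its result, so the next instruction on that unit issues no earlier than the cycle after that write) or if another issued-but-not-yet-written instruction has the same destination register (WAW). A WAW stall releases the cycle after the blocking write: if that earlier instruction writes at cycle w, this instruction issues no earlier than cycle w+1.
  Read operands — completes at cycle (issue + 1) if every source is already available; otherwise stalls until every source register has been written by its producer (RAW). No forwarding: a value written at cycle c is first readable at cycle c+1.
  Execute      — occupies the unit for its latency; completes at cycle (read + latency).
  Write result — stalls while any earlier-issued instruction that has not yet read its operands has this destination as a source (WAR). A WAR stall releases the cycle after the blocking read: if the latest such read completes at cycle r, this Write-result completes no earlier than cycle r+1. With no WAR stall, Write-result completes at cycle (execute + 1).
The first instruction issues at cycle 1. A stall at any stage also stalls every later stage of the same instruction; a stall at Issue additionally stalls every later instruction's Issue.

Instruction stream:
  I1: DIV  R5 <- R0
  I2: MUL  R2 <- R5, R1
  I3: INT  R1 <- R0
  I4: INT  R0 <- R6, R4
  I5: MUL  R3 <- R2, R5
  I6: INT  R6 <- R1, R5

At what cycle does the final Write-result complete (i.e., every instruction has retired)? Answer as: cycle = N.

1) issue 1, read 2, done 10, write 11
2) issue 2, read 12, done 16, write 17  <RAW R5: wait I1 write@11>
3) issue 3, read 4, done 5, write 13  <WAR R1: wait I2 read@12>
4) issue 14, read 15, done 16, write 17  <struct: INT busy until I3 writes@13>
5) issue 18, read 19, done 23, write 24  <struct: MUL busy until I2 writes@17>
6) issue 19, read 20, done 21, write 22

cycle = 24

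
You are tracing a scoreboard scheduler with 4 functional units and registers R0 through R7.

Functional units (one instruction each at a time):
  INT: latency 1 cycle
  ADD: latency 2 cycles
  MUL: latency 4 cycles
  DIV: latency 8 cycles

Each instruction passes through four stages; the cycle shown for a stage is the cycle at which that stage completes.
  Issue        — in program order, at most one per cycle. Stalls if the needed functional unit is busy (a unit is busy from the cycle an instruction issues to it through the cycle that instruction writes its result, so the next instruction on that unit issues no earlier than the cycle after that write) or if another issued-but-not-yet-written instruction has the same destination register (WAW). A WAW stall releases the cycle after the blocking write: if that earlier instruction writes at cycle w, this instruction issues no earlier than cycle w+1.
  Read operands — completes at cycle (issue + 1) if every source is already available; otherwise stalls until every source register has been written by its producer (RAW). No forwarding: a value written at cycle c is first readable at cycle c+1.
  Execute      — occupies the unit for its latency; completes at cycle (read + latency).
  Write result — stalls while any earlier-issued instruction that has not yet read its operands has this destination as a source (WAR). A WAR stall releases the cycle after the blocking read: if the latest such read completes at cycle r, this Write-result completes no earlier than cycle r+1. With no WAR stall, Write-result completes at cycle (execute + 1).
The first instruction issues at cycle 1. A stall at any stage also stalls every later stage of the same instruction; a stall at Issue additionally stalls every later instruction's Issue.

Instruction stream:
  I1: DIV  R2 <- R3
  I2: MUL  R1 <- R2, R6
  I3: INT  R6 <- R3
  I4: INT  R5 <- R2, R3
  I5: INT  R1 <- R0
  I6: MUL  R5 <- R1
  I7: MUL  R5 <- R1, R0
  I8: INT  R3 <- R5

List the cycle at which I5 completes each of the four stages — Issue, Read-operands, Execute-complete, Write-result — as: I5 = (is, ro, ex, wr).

[1] I1→DIV
[2] I1 RO | I2→MUL
[3] I3→INT
[4] I3 RO
[5] I3 EX
[10] I1 EX
[11] I1 WR R2
[12] I2 RO
[13] I3 WR R6
[14] I4→INT
[15] I4 RO
[16] I2 EX | I4 EX
[17] I2 WR R1 | I4 WR R5
[18] I5→INT
[19] I5 RO | I6→MUL
[20] I5 EX
[21] I5 WR R1
[22] I6 RO
[26] I6 EX
[27] I6 WR R5
[28] I7→MUL
[29] I7 RO | I8→INT
[33] I7 EX
[34] I7 WR R5
[35] I8 RO
[36] I8 EX
[37] I8 WR R3

I5 = (18, 19, 20, 21)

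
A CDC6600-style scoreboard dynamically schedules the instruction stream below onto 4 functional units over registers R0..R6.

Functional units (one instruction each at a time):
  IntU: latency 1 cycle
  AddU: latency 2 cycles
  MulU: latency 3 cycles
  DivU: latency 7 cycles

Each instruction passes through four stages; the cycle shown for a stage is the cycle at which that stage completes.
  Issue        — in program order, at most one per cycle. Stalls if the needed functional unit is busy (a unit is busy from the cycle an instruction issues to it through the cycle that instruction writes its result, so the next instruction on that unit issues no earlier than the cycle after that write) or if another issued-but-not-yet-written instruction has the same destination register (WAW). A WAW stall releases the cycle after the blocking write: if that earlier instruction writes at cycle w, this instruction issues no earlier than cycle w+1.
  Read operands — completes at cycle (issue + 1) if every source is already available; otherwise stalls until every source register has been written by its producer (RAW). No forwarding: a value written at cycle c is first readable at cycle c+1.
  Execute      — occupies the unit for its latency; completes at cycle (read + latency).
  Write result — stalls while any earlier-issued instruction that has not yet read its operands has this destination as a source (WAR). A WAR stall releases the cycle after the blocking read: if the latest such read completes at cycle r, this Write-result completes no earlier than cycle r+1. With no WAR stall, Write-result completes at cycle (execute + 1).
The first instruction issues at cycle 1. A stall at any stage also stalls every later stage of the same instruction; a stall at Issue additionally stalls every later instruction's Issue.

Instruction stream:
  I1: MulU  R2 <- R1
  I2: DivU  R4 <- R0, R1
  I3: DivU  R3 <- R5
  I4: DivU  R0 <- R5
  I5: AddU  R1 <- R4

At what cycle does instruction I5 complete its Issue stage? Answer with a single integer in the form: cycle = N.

t=1  I1→MulU
t=2  I1 RO | I2→DivU
t=3  I2 RO
t=5  I1 EX
t=6  I1 WR R2
t=10  I2 EX
t=11  I2 WR R4
t=12  I3→DivU
t=13  I3 RO
t=20  I3 EX
t=21  I3 WR R3
t=22  I4→DivU
t=23  I4 RO | I5→AddU
t=24  I5 RO
t=26  I5 EX
t=27  I5 WR R1
t=30  I4 EX
t=31  I4 WR R0

cycle = 23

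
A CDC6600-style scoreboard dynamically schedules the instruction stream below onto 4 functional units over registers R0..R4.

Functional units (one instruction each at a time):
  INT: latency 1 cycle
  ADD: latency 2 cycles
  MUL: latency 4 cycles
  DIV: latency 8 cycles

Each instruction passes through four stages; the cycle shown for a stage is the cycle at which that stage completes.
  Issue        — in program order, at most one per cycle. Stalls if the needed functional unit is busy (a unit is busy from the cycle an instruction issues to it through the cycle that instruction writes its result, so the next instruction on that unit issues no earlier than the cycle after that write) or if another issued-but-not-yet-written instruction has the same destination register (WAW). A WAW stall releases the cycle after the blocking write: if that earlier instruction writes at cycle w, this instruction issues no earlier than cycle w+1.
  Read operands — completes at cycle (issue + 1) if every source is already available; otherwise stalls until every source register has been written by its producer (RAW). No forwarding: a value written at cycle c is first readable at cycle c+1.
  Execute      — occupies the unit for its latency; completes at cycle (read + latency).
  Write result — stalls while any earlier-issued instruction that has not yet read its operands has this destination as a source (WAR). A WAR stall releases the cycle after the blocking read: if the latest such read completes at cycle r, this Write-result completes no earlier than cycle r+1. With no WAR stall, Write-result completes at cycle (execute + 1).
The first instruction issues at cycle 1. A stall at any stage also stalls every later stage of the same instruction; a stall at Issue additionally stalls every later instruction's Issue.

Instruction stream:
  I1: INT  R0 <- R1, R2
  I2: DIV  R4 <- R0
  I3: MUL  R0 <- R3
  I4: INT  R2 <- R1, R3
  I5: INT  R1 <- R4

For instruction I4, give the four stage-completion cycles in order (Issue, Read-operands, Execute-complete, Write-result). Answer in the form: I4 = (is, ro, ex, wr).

t=1  I1 issues→INT
t=2  I1 reads | I2 issues→DIV
t=3  I1 exec-done
t=4  I1 writes R0
t=5  I2 reads | I3 issues→MUL
t=6  I3 reads | I4 issues→INT
t=7  I4 reads
t=8  I4 exec-done
t=9  I4 writes R2
t=10  I3 exec-done | I5 issues→INT
t=11  I3 writes R0
t=13  I2 exec-done
t=14  I2 writes R4
t=15  I5 reads
t=16  I5 exec-done
t=17  I5 writes R1

I4 = (6, 7, 8, 9)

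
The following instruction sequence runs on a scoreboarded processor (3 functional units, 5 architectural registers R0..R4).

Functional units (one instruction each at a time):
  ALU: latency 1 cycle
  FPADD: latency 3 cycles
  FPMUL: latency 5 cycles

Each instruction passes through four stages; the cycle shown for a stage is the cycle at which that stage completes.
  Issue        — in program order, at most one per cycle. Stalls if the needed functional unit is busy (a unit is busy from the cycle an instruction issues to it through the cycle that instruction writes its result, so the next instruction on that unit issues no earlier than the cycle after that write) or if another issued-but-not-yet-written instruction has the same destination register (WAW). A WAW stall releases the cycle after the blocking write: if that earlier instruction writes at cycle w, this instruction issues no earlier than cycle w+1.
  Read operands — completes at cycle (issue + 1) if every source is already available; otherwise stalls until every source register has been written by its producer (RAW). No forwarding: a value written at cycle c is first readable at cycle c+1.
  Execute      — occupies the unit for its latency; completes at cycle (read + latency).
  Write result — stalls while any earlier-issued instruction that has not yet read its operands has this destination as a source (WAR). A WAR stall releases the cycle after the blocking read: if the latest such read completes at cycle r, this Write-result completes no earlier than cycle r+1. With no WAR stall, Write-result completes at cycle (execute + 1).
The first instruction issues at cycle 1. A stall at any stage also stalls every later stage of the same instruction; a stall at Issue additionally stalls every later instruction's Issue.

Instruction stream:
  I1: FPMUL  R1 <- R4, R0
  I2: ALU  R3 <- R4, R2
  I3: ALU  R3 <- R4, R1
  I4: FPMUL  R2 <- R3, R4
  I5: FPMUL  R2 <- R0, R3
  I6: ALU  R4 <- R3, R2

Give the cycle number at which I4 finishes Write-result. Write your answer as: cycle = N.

t=1  I1→FPMUL
t=2  I1 RO, I2→ALU
t=3  I2 RO
t=4  I2 EX
t=5  I2 WR R3
t=6  I3→ALU
t=7  I1 EX
t=8  I1 WR R1
t=9  I3 RO, I4→FPMUL
t=10  I3 EX
t=11  I3 WR R3
t=12  I4 RO
t=17  I4 EX
t=18  I4 WR R2
t=19  I5→FPMUL
t=20  I5 RO, I6→ALU
t=25  I5 EX
t=26  I5 WR R2
t=27  I6 RO
t=28  I6 EX
t=29  I6 WR R4

cycle = 18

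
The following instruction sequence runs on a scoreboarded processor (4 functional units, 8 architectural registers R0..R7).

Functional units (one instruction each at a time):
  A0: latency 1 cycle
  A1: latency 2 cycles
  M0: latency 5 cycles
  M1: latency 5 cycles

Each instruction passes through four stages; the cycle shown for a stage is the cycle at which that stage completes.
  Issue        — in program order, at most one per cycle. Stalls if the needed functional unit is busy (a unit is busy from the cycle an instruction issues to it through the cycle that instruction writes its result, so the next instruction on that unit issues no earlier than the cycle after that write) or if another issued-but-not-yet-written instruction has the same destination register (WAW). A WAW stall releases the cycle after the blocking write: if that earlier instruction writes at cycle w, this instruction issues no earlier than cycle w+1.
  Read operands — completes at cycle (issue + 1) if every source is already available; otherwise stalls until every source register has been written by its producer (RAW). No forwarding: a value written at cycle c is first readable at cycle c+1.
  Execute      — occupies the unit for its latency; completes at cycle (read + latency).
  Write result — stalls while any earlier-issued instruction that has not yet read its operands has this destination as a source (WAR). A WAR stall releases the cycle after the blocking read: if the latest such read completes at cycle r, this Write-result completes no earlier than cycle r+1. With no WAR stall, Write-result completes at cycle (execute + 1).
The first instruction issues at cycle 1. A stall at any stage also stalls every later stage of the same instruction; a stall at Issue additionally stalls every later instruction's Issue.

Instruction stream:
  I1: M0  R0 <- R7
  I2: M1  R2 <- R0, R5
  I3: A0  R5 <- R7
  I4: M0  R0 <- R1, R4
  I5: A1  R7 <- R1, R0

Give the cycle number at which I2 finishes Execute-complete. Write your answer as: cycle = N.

cycle = 14

cycle 1: I1 issues→M0
cycle 2: I1 reads, I2 issues→M1
cycle 3: I3 issues→A0
cycle 4: I3 reads
cycle 5: I3 exec-done
cycle 7: I1 exec-done
cycle 8: I1 writes R0
cycle 9: I2 reads, I4 issues→M0
cycle 10: I3 writes R5, I4 reads, I5 issues→A1
cycle 14: I2 exec-done
cycle 15: I2 writes R2, I4 exec-done
cycle 16: I4 writes R0
cycle 17: I5 reads
cycle 19: I5 exec-done
cycle 20: I5 writes R7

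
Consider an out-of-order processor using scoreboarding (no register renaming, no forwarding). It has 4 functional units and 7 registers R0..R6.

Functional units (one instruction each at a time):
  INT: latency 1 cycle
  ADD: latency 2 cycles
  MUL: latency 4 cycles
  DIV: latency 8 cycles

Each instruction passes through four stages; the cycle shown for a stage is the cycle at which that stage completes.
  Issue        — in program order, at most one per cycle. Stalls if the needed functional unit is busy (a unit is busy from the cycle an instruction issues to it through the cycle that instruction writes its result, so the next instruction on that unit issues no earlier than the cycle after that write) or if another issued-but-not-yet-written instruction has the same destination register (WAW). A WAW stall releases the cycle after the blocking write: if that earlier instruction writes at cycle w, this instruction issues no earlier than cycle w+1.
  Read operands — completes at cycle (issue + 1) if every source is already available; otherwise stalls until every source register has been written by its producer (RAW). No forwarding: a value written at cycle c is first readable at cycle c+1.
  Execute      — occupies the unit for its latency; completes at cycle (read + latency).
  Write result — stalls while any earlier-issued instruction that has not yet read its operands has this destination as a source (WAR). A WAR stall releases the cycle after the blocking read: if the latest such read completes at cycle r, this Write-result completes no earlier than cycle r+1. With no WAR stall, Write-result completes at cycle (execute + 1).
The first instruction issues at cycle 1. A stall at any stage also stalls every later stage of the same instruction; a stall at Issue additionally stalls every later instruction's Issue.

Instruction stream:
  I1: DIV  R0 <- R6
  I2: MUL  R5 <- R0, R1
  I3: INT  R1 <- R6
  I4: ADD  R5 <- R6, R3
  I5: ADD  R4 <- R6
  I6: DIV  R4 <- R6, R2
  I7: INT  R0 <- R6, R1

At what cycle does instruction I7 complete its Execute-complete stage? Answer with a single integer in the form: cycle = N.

cycle = 31

cycle 1: I1 issues→DIV
cycle 2: I1 reads; I2 issues→MUL
cycle 3: I3 issues→INT
cycle 4: I3 reads
cycle 5: I3 exec-done
cycle 10: I1 exec-done
cycle 11: I1 writes R0
cycle 12: I2 reads
cycle 13: I3 writes R1
cycle 16: I2 exec-done
cycle 17: I2 writes R5
cycle 18: I4 issues→ADD
cycle 19: I4 reads
cycle 21: I4 exec-done
cycle 22: I4 writes R5
cycle 23: I5 issues→ADD
cycle 24: I5 reads
cycle 26: I5 exec-done
cycle 27: I5 writes R4
cycle 28: I6 issues→DIV
cycle 29: I6 reads; I7 issues→INT
cycle 30: I7 reads
cycle 31: I7 exec-done
cycle 32: I7 writes R0
cycle 37: I6 exec-done
cycle 38: I6 writes R4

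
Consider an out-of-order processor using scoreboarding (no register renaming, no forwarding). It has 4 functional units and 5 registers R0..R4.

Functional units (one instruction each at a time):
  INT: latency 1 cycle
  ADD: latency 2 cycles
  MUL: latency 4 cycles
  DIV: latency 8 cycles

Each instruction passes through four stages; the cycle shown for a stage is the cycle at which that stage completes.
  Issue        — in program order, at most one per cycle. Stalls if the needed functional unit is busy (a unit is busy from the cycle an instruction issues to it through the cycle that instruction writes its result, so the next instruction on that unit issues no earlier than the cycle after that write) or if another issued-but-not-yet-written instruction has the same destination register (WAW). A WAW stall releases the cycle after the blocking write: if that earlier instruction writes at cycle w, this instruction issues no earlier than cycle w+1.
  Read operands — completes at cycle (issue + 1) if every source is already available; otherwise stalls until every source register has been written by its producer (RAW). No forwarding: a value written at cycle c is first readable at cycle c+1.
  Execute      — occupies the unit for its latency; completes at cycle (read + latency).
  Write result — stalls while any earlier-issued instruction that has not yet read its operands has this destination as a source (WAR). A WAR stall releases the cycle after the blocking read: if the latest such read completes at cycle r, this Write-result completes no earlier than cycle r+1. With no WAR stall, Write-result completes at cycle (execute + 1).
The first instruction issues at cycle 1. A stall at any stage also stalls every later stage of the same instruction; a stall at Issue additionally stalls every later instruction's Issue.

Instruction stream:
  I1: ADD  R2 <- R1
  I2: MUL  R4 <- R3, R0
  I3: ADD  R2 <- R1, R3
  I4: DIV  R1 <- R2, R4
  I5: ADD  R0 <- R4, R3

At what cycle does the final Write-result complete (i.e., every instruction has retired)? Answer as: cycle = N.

cycle = 20

I1: IS=1 RO=2 EX=4 WR=5
I2: IS=2 RO=3 EX=7 WR=8
I3: IS=6 RO=7 EX=9 WR=10  [struct: ADD busy until I1 writes@5]
I4: IS=7 RO=11 EX=19 WR=20  [RAW R2: wait I3 write@10]
I5: IS=11 RO=12 EX=14 WR=15  [struct: ADD busy until I3 writes@10]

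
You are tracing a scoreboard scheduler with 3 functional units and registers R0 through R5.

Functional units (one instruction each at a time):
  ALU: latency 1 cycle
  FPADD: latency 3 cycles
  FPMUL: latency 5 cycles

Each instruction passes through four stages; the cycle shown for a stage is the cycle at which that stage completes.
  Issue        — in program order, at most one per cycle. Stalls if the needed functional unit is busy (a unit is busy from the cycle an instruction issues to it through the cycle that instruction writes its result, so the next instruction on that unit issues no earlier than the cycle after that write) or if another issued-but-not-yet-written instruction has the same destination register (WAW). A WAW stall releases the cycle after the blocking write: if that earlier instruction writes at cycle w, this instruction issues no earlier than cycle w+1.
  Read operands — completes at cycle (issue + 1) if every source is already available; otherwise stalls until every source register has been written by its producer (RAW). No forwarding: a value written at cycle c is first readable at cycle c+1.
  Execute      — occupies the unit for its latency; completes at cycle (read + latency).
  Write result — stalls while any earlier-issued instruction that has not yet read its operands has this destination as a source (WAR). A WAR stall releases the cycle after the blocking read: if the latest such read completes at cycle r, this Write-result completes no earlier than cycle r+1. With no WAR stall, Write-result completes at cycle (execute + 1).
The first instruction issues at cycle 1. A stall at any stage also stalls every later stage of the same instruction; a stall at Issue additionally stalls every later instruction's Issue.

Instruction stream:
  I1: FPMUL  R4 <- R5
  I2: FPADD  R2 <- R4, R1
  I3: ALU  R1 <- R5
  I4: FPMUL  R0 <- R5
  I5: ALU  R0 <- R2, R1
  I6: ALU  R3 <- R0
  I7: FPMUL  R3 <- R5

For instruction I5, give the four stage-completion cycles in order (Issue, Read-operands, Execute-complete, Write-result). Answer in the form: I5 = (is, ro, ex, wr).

I1: IS=1 RO=2 EX=7 WR=8
I2: IS=2 RO=9 EX=12 WR=13  [RAW R4: wait I1 write@8]
I3: IS=3 RO=4 EX=5 WR=10  [WAR R1: wait I2 read@9]
I4: IS=9 RO=10 EX=15 WR=16  [struct: FPMUL busy until I1 writes@8]
I5: IS=17 RO=18 EX=19 WR=20  [WAW R0: wait I4 write@16]
I6: IS=21 RO=22 EX=23 WR=24  [struct: ALU busy until I5 writes@20]
I7: IS=25 RO=26 EX=31 WR=32  [WAW R3: wait I6 write@24]

I5 = (17, 18, 19, 20)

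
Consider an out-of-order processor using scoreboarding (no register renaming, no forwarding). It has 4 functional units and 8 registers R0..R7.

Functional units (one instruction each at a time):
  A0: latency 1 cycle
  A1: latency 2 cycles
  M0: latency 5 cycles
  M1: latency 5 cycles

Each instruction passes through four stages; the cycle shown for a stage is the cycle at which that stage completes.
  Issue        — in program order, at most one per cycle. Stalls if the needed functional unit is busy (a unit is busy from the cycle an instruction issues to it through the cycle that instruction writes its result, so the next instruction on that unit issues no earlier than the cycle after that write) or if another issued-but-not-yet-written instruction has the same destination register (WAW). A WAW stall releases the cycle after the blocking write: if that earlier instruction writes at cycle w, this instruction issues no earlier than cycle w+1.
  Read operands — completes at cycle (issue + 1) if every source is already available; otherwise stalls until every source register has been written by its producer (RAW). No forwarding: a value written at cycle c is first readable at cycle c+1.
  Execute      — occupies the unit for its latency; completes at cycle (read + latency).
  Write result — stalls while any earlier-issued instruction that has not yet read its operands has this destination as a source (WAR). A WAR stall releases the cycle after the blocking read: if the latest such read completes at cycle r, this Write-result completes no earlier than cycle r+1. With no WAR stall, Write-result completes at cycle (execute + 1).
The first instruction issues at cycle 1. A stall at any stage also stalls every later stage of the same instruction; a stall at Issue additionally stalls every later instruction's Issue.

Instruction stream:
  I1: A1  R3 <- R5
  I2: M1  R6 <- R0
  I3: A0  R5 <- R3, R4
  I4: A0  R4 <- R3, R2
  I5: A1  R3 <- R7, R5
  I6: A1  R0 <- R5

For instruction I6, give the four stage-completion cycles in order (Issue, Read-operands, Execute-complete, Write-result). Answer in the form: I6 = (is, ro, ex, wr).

cycle 1: I1 dispatched to A1
cycle 2: I1 operands ready | I2 dispatched to M1
cycle 3: I2 operands ready | I3 dispatched to A0
cycle 4: I1 complete
cycle 5: R3←I1
cycle 6: I3 operands ready
cycle 7: I3 complete
cycle 8: I2 complete | R5←I3
cycle 9: R6←I2 | I4 dispatched to A0
cycle 10: I4 operands ready | I5 dispatched to A1
cycle 11: I4 complete | I5 operands ready
cycle 12: R4←I4
cycle 13: I5 complete
cycle 14: R3←I5
cycle 15: I6 dispatched to A1
cycle 16: I6 operands ready
cycle 18: I6 complete
cycle 19: R0←I6

I6 = (15, 16, 18, 19)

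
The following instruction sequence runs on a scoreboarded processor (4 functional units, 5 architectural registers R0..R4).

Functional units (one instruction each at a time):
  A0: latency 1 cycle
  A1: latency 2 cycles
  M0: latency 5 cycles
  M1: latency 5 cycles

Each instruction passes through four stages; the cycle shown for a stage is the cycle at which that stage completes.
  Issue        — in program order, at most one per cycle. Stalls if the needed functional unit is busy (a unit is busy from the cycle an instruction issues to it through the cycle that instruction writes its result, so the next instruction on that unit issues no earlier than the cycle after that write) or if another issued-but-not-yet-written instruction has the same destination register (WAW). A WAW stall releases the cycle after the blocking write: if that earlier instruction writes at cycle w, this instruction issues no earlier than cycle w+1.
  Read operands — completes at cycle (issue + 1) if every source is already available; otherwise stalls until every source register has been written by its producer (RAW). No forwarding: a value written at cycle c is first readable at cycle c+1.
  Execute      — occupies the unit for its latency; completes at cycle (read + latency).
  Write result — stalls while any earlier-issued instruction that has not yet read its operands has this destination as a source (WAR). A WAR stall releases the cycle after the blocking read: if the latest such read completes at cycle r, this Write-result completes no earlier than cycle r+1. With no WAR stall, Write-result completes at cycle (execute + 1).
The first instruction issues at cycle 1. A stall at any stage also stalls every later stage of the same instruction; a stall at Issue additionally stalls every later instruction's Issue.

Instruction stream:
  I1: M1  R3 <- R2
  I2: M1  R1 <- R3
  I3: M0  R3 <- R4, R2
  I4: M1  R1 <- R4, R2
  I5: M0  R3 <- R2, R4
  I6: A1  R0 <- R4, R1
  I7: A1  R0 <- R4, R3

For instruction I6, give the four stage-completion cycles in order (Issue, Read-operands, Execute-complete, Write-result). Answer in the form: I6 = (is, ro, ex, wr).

[1] issue I1 (M1)
[2] I1 read-ops
[7] I1 finished on M1
[8] I1→R3
[9] issue I2 (M1)
[10] I2 read-ops · issue I3 (M0)
[11] I3 read-ops
[15] I2 finished on M1
[16] I2→R1 · I3 finished on M0
[17] I3→R3 · issue I4 (M1)
[18] I4 read-ops · issue I5 (M0)
[19] I5 read-ops · issue I6 (A1)
[23] I4 finished on M1
[24] I4→R1 · I5 finished on M0
[25] I5→R3 · I6 read-ops
[27] I6 finished on A1
[28] I6→R0
[29] issue I7 (A1)
[30] I7 read-ops
[32] I7 finished on A1
[33] I7→R0

I6 = (19, 25, 27, 28)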